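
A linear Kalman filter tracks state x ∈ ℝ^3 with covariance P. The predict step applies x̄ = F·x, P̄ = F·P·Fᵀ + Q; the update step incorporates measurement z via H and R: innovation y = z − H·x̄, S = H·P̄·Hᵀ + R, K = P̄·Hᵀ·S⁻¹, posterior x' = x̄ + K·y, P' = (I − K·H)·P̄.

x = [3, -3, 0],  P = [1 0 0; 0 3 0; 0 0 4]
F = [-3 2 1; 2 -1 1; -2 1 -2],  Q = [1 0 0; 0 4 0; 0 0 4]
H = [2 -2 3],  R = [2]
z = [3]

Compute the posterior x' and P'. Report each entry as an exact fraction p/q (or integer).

x' = [-4275/701, -789/701, 2973/701]
P' = [11826/701 1672/701 -6716/701; 1672/701 2234/701 314/701; -6716/701 314/701 4766/701]

x̄ = F·x = [-15, 9, -9]
P̄ = F·P·Fᵀ + Q = [26 -8 4; -8 15 -15; 4 -15 27]
y = z − H·x̄ = [78]
S = H·P̄·Hᵀ + R = [701]
K = P̄·Hᵀ·S⁻¹ = [80/701; -91/701; 119/701]
x' = x̄ + K·y = [-4275/701, -789/701, 2973/701]
P' = (I − K·H)·P̄ = [11826/701 1672/701 -6716/701; 1672/701 2234/701 314/701; -6716/701 314/701 4766/701]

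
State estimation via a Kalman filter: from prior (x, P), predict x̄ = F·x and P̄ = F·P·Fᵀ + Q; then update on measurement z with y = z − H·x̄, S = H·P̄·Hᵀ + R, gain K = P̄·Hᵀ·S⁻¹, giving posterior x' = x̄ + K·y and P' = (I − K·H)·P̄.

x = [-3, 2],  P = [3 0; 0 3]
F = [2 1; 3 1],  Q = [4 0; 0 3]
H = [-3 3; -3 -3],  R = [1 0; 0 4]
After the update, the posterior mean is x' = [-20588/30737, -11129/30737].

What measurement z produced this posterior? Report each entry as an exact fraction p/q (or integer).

x̄ = F·x = [-4, -7]
P̄ = F·P·Fᵀ + Q = [19 21; 21 33]
S = H·P̄·Hᵀ + R = [91 -126; -126 850]
K = P̄·Hᵀ·S⁻¹ = [-5010/30737 -726/4391; 5094/30737 -729/4391]
x' − x̄ = [102360/30737, 204030/30737] = K·y
y = (KᵀK)⁻¹·Kᵀ·(x' − x̄) = [10, -30]
z = y + H·x̄ = [10, -30] + [-9, 33] = [1, 3]

z = [1, 3]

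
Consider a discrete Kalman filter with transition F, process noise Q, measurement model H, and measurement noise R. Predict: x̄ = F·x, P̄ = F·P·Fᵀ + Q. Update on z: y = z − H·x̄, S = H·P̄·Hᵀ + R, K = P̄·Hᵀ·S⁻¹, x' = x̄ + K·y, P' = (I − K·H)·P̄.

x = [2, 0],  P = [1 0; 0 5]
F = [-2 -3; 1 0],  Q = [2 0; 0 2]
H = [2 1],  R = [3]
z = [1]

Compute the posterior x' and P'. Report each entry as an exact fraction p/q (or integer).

x̄ = F·x = [-4, 2]
P̄ = F·P·Fᵀ + Q = [51 -2; -2 3]
y = z − H·x̄ = [7]
S = H·P̄·Hᵀ + R = [202]
K = P̄·Hᵀ·S⁻¹ = [50/101; -1/202]
x' = x̄ + K·y = [-54/101, 397/202]
P' = (I − K·H)·P̄ = [151/101 -152/101; -152/101 605/202]

x' = [-54/101, 397/202]
P' = [151/101 -152/101; -152/101 605/202]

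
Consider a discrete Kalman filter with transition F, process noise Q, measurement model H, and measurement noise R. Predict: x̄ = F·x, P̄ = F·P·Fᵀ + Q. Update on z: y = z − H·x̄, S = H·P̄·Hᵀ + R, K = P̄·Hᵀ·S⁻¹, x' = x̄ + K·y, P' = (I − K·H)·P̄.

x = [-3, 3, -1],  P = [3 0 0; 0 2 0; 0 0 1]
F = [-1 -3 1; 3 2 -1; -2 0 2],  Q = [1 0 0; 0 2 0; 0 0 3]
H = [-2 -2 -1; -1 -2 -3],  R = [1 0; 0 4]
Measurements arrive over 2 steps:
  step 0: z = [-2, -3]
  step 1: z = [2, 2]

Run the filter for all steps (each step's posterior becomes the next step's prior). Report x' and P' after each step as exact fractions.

step 0: x' = [-6925/2439, 1050/271, -418/813], P' = [49877/2439 -6866/271 8159/813; -6866/271 8714/271 -3590/271; 8159/813 -3590/271 1649/271]
step 1: x' = [-41874173/29657139, 6063073/9885713, -4291815/9885713], P' = [518506423/88971417 -66796988/9885713 72659585/29657139; -66796988/9885713 84799026/9885713 -35930568/9885713; 72659585/29657139 -35930568/9885713 21444083/9885713]

step 0: x̄ = F·x = [-7, -2, 4]
step 0: P̄ = F·P·Fᵀ + Q = [23 -22 8; -22 38 -20; 8 -20 19]
step 0: y = z − H·x̄ = [-16, -2]
step 0: S = H·P̄·Hᵀ + R = [40 19; 19 70]
step 0: K = P̄·Hᵀ·S⁻¹ = [-643/2439 70/2439; -106/271 52/271; 275/813 -365/813]
step 0: x' = x̄ + K·y = [-6925/2439, 1050/271, -418/813]
step 0: P' = (I − K·H)·P̄ = [49877/2439 -6866/271 8159/813; -6866/271 8714/271 -3590/271; 8159/813 -3590/271 1649/271]
step 1: x̄ = F·x = [-22679/2439, -69/271, 11342/2439]
step 1: P̄ = F·P·Fᵀ + Q = [547133/2439 -2104/271 -145376/2439; -2104/271 2574/271 -1688/271; -145376/2439 -1688/271 70373/2439]
step 1: y = z − H·x̄ = [-30380/2439, 14983/2439]
step 1: S = H·P̄·Hᵀ + R = [1560248/2439 145265/2439; 145265/2439 152606/2439]
step 1: K = P̄·Hᵀ·S⁻¹ = [-52645817/88971417 7475774/88971417; -73508/9885713 1247660/9885713; 5931989/29657139 -12518231/29657139]
step 1: x' = x̄ + K·y = [-41874173/29657139, 6063073/9885713, -4291815/9885713]
step 1: P' = (I − K·H)·P̄ = [518506423/88971417 -66796988/9885713 72659585/29657139; -66796988/9885713 84799026/9885713 -35930568/9885713; 72659585/29657139 -35930568/9885713 21444083/9885713]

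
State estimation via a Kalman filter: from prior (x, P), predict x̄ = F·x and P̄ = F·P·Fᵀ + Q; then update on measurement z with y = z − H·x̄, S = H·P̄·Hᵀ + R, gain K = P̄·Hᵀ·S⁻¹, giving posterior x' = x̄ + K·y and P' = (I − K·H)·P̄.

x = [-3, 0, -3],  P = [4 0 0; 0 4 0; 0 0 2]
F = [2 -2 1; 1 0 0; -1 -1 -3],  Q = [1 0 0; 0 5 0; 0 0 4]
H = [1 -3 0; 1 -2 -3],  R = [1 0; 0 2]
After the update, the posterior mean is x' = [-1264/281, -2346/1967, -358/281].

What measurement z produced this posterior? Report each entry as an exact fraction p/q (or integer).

x̄ = F·x = [-9, -3, 12]
P̄ = F·P·Fᵀ + Q = [35 8 -6; 8 9 -4; -6 -4 30]
S = H·P̄·Hᵀ + R = [69 31; 31 299]
K = P̄·Hᵀ·S⁻¹ = [153/1405 158/1405; -5743/19670 727/19670; 323/1405 -447/1405]
x' − x̄ = [1265/281, 3555/1967, -3730/281] = K·y
y = (KᵀK)⁻¹·Kᵀ·(x' − x̄) = [-1, 41]
z = y + H·x̄ = [-1, 41] + [0, -39] = [-1, 2]

z = [-1, 2]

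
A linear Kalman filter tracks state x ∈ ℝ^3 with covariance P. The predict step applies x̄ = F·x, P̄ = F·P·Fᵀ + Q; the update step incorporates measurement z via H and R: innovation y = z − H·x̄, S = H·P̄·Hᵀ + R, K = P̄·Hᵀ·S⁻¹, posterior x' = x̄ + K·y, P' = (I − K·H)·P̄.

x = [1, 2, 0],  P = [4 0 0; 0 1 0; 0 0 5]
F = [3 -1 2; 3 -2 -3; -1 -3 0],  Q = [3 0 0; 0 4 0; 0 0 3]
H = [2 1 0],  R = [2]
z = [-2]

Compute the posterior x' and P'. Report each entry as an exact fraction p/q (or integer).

x' = [-7/121, -226/121, -823/121]
P' = [5396/363 -3512/121 -65/121; -3512/121 7094/121 114/121; -65/121 114/121 1744/121]

x̄ = F·x = [1, -1, -7]
P̄ = F·P·Fᵀ + Q = [60 8 -9; 8 89 -6; -9 -6 16]
y = z − H·x̄ = [-3]
S = H·P̄·Hᵀ + R = [363]
K = P̄·Hᵀ·S⁻¹ = [128/363; 35/121; -8/121]
x' = x̄ + K·y = [-7/121, -226/121, -823/121]
P' = (I − K·H)·P̄ = [5396/363 -3512/121 -65/121; -3512/121 7094/121 114/121; -65/121 114/121 1744/121]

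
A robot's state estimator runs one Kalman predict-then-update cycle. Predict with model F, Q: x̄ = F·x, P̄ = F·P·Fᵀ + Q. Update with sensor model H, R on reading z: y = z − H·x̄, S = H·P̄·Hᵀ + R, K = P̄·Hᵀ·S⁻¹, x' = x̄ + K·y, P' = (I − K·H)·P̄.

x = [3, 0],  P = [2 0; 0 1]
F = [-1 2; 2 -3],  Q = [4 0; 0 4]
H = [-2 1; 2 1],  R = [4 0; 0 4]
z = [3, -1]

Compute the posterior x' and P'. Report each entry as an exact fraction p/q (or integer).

x̄ = F·x = [-3, 6]
P̄ = F·P·Fᵀ + Q = [10 -10; -10 21]
y = z − H·x̄ = [-9, -1]
S = H·P̄·Hᵀ + R = [105 -19; -19 25]
K = P̄·Hᵀ·S⁻¹ = [-70/283 60/283; 261/566 221/566]
x' = x̄ + K·y = [-279/283, 413/283]
P' = (I − K·H)·P̄ = [130/283 -20/283; -20/283 482/283]

x' = [-279/283, 413/283]
P' = [130/283 -20/283; -20/283 482/283]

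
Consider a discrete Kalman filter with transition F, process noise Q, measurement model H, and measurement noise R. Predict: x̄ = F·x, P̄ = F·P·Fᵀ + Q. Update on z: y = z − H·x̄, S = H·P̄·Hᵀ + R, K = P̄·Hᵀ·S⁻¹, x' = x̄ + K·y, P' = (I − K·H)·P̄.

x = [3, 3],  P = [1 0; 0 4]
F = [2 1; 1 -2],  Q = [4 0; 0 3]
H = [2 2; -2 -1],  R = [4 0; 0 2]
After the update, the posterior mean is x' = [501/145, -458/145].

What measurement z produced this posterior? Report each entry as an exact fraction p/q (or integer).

z = [1, -3]

x̄ = F·x = [9, -3]
P̄ = F·P·Fᵀ + Q = [12 -6; -6 20]
S = H·P̄·Hᵀ + R = [84 -52; -52 46]
K = P̄·Hᵀ·S⁻¹ = [-48/145 -111/145; 109/145 98/145]
x' − x̄ = [-804/145, -23/145] = K·y
y = (KᵀK)⁻¹·Kᵀ·(x' − x̄) = [-11, 12]
z = y + H·x̄ = [-11, 12] + [12, -15] = [1, -3]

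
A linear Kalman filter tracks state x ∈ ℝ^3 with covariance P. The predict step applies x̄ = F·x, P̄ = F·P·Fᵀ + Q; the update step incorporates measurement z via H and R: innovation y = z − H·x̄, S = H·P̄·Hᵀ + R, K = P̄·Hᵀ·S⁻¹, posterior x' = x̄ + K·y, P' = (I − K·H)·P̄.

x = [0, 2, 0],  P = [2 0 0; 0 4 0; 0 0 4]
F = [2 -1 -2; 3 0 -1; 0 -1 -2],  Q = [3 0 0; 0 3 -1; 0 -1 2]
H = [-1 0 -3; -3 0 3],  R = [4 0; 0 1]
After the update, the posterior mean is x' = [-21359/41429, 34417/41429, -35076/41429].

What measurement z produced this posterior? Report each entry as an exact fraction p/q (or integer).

x̄ = F·x = [-2, 0, -2]
P̄ = F·P·Fᵀ + Q = [31 20 20; 20 25 7; 20 7 22]
S = H·P̄·Hᵀ + R = [353 15; 15 118]
K = P̄·Hᵀ·S⁻¹ = [-10243/41429 -10284/41429; -4253/41429 -13152/41429; -10238/41429 3408/41429]
x' − x̄ = [61499/41429, 34417/41429, 47782/41429] = K·y
y = (KᵀK)⁻¹·Kᵀ·(x' − x̄) = [-5, -1]
z = y + H·x̄ = [-5, -1] + [8, 0] = [3, -1]

z = [3, -1]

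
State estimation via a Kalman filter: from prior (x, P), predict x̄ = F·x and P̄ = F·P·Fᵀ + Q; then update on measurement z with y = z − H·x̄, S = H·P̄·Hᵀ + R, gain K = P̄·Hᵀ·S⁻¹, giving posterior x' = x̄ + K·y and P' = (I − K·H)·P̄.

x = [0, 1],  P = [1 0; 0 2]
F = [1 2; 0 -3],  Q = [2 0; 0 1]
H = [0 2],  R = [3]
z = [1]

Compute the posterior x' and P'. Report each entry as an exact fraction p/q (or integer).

x̄ = F·x = [2, -3]
P̄ = F·P·Fᵀ + Q = [11 -12; -12 19]
y = z − H·x̄ = [7]
S = H·P̄·Hᵀ + R = [79]
K = P̄·Hᵀ·S⁻¹ = [-24/79; 38/79]
x' = x̄ + K·y = [-10/79, 29/79]
P' = (I − K·H)·P̄ = [293/79 -36/79; -36/79 57/79]

x' = [-10/79, 29/79]
P' = [293/79 -36/79; -36/79 57/79]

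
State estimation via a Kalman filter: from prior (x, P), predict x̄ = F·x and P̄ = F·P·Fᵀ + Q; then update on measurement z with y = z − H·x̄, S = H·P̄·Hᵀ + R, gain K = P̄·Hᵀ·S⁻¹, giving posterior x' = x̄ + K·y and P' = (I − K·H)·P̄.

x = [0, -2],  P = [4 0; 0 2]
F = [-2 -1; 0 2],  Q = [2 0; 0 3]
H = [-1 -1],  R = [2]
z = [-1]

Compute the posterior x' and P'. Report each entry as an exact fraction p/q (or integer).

x' = [98/25, -79/25]
P' = [244/25 -212/25; -212/25 226/25]

x̄ = F·x = [2, -4]
P̄ = F·P·Fᵀ + Q = [20 -4; -4 11]
y = z − H·x̄ = [-3]
S = H·P̄·Hᵀ + R = [25]
K = P̄·Hᵀ·S⁻¹ = [-16/25; -7/25]
x' = x̄ + K·y = [98/25, -79/25]
P' = (I − K·H)·P̄ = [244/25 -212/25; -212/25 226/25]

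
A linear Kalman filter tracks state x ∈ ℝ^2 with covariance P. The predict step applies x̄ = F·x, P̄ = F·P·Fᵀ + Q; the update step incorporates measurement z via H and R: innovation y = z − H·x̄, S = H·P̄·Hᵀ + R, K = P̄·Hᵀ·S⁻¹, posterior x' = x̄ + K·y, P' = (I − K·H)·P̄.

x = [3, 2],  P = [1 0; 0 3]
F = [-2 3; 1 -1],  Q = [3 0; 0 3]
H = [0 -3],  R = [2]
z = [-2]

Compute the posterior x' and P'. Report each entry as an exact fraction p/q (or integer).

x' = [33/65, 44/65]
P' = [1121/65 -22/65; -22/65 14/65]

x̄ = F·x = [0, 1]
P̄ = F·P·Fᵀ + Q = [34 -11; -11 7]
y = z − H·x̄ = [1]
S = H·P̄·Hᵀ + R = [65]
K = P̄·Hᵀ·S⁻¹ = [33/65; -21/65]
x' = x̄ + K·y = [33/65, 44/65]
P' = (I − K·H)·P̄ = [1121/65 -22/65; -22/65 14/65]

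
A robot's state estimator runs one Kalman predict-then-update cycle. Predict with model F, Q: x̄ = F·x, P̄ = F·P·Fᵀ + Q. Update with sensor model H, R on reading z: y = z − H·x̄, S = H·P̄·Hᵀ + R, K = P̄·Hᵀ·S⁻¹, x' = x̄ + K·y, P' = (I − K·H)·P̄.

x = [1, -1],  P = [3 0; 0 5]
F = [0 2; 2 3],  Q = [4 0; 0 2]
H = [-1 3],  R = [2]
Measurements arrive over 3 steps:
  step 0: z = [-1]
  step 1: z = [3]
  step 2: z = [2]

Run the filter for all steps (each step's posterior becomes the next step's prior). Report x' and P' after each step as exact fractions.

step 0: x' = [-2, -1], P' = [4692/377 1608/377; 1608/377 634/377]
step 1: x' = [-50794/172049, 152353/172049], P' = [902604/172049 309756/172049; 309756/172049 144364/172049]
step 2: x' = [27803197/17429065, 41913421/34858130], P' = [91157616/17429065 31227534/17429065; 31227534/17429065 14543741/17429065]

step 0: x̄ = F·x = [-2, -1]
step 0: P̄ = F·P·Fᵀ + Q = [24 30; 30 59]
step 0: y = z − H·x̄ = [0]
step 0: S = H·P̄·Hᵀ + R = [377]
step 0: K = P̄·Hᵀ·S⁻¹ = [66/377; 147/377]
step 0: x' = x̄ + K·y = [-2, -1]
step 0: P' = (I − K·H)·P̄ = [4692/377 1608/377; 1608/377 634/377]
step 1: x̄ = F·x = [-2, -7]
step 1: P̄ = F·P·Fᵀ + Q = [4044/377 10236/377; 10236/377 44524/377]
step 1: y = z − H·x̄ = [22]
step 1: S = H·P̄·Hᵀ + R = [344098/377]
step 1: K = P̄·Hᵀ·S⁻¹ = [13332/172049; 61668/172049]
step 1: x' = x̄ + K·y = [-50794/172049, 152353/172049]
step 1: P' = (I − K·H)·P̄ = [902604/172049 309756/172049; 309756/172049 144364/172049]
step 2: x̄ = F·x = [304706/172049, 355471/172049]
step 2: P̄ = F·P·Fᵀ + Q = [1265652/172049 2105208/172049; 2105208/172049 8970862/172049]
step 2: y = z − H·x̄ = [-417609/172049]
step 2: S = H·P̄·Hᵀ + R = [69716260/172049]
step 2: K = P̄·Hᵀ·S⁻¹ = [1262493/17429065; 12403689/34858130]
step 2: x' = x̄ + K·y = [27803197/17429065, 41913421/34858130]
step 2: P' = (I − K·H)·P̄ = [91157616/17429065 31227534/17429065; 31227534/17429065 14543741/17429065]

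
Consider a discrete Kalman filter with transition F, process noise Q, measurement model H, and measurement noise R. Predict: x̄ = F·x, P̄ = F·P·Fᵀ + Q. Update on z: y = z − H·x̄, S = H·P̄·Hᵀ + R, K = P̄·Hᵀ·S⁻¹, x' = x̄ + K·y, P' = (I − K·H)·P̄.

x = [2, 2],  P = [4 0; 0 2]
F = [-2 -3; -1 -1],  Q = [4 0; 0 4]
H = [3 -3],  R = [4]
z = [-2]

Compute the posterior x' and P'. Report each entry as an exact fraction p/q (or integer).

x̄ = F·x = [-10, -4]
P̄ = F·P·Fᵀ + Q = [38 14; 14 10]
y = z − H·x̄ = [16]
S = H·P̄·Hᵀ + R = [184]
K = P̄·Hᵀ·S⁻¹ = [9/23; 3/46]
x' = x̄ + K·y = [-86/23, -68/23]
P' = (I − K·H)·P̄ = [226/23 214/23; 214/23 212/23]

x' = [-86/23, -68/23]
P' = [226/23 214/23; 214/23 212/23]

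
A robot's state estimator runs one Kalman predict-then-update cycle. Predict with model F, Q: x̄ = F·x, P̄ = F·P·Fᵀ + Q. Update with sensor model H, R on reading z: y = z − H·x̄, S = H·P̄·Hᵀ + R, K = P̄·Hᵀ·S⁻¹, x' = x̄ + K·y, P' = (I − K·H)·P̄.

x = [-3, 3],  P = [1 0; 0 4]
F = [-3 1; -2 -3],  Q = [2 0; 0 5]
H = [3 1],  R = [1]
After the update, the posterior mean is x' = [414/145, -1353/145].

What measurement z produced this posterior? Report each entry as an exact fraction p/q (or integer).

z = [-1]

x̄ = F·x = [12, -3]
P̄ = F·P·Fᵀ + Q = [15 -6; -6 45]
S = H·P̄·Hᵀ + R = [145]
K = P̄·Hᵀ·S⁻¹ = [39/145; 27/145]
x' − x̄ = [-1326/145, -918/145] = K·y
y = (KᵀK)⁻¹·Kᵀ·(x' − x̄) = [-34]
z = y + H·x̄ = [-34] + [33] = [-1]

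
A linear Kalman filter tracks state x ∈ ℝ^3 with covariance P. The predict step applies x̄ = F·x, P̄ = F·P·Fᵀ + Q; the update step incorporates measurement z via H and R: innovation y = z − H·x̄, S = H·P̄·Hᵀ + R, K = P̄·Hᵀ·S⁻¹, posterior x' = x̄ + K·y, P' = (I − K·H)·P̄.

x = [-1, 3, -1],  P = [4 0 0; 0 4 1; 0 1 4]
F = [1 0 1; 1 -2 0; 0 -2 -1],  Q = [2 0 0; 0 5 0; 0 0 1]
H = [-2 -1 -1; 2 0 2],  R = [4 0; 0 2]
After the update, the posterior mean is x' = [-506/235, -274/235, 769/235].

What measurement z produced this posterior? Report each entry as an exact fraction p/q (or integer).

x̄ = F·x = [-2, -7, -5]
P̄ = F·P·Fᵀ + Q = [10 2 -6; 2 25 18; -6 18 25]
S = H·P̄·Hᵀ + R = [114 -94; -94 94]
K = P̄·Hᵀ·S⁻¹ = [-2/5 -74/235; -7/20 71/940; 7/20 709/940]
x' − x̄ = [-36/235, 1371/235, 1944/235] = K·y
y = (KᵀK)⁻¹·Kᵀ·(x' − x̄) = [-13, 17]
z = y + H·x̄ = [-13, 17] + [16, -14] = [3, 3]

z = [3, 3]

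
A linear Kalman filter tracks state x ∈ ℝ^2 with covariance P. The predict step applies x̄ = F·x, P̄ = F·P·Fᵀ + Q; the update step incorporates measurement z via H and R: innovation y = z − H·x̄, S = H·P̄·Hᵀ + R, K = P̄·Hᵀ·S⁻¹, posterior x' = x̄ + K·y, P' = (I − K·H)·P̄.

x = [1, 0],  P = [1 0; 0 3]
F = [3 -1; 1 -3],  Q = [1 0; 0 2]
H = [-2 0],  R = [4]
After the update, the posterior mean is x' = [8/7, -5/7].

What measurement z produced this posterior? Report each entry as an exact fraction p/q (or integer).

x̄ = F·x = [3, 1]
P̄ = F·P·Fᵀ + Q = [13 12; 12 30]
S = H·P̄·Hᵀ + R = [56]
K = P̄·Hᵀ·S⁻¹ = [-13/28; -3/7]
x' − x̄ = [-13/7, -12/7] = K·y
y = (KᵀK)⁻¹·Kᵀ·(x' − x̄) = [4]
z = y + H·x̄ = [4] + [-6] = [-2]

z = [-2]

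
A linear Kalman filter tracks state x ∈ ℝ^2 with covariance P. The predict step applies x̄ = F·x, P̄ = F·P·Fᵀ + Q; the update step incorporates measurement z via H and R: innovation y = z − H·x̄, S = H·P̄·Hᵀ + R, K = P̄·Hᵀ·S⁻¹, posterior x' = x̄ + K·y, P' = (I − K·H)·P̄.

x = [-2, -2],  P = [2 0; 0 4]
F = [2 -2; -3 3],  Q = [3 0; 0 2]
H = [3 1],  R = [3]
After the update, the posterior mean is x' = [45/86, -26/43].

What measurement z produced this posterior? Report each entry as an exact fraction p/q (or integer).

z = [1]

x̄ = F·x = [0, 0]
P̄ = F·P·Fᵀ + Q = [27 -36; -36 56]
S = H·P̄·Hᵀ + R = [86]
K = P̄·Hᵀ·S⁻¹ = [45/86; -26/43]
x' − x̄ = [45/86, -26/43] = K·y
y = (KᵀK)⁻¹·Kᵀ·(x' − x̄) = [1]
z = y + H·x̄ = [1] + [0] = [1]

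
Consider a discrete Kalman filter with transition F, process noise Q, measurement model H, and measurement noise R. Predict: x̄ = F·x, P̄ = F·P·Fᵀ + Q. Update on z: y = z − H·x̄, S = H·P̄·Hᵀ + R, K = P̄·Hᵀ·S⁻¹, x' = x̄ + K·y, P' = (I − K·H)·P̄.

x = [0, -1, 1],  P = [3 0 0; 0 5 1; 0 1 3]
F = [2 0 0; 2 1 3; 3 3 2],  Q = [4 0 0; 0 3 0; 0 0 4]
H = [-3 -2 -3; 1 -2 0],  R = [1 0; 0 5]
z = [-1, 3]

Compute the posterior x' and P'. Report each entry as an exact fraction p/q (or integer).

x̄ = F·x = [0, 2, -1]
P̄ = F·P·Fᵀ + Q = [16 12 18; 12 53 62; 18 62 100]
y = z − H·x̄ = [0, 7]
S = H·P̄·Hᵀ + R = [2469 530; 530 185]
K = P̄·Hᵀ·S⁻¹ = [-3814/35173 47028/175865; -2172/35173 -58246/175865; -6450/35173 -8374/175865]
x' = x̄ + K·y = [329196/175865, -55992/175865, -234483/175865]
P' = (I − K·H)·P̄ = [787244/175865 276052/175865 -964922/175865; 276052/175865 283641/175865 -461526/175865; -964922/175865 -461526/175865 1283356/175865]

x' = [329196/175865, -55992/175865, -234483/175865]
P' = [787244/175865 276052/175865 -964922/175865; 276052/175865 283641/175865 -461526/175865; -964922/175865 -461526/175865 1283356/175865]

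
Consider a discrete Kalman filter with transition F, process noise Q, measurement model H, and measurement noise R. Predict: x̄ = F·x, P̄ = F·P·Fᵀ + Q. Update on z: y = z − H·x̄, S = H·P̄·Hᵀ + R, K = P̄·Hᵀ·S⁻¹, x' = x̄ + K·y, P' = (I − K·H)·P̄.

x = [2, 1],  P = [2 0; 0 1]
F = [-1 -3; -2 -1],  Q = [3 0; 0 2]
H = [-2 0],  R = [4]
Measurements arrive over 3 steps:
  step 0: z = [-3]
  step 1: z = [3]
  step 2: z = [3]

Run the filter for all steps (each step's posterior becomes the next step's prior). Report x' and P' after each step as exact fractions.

step 0: x̄ = F·x = [-5, -5]
step 0: P̄ = F·P·Fᵀ + Q = [14 7; 7 11]
step 0: y = z − H·x̄ = [-13]
step 0: S = H·P̄·Hᵀ + R = [60]
step 0: K = P̄·Hᵀ·S⁻¹ = [-7/15; -7/30]
step 0: x' = x̄ + K·y = [16/15, -59/30]
step 0: P' = (I − K·H)·P̄ = [14/15 7/15; 7/15 116/15]
step 1: x̄ = F·x = [29/6, -1/6]
step 1: P̄ = F·P·Fᵀ + Q = [229/3 85/3; 85/3 46/3]
step 1: y = z − H·x̄ = [38/3]
step 1: S = H·P̄·Hᵀ + R = [928/3]
step 1: K = P̄·Hᵀ·S⁻¹ = [-229/464; -85/464]
step 1: x' = x̄ + K·y = [-329/232, -577/232]
step 1: P' = (I − K·H)·P̄ = [229/232 85/232; 85/232 1149/232]
step 2: x̄ = F·x = [515/58, 1235/232]
step 2: P̄ = F·P·Fᵀ + Q = [1472/29 1125/58; 1125/58 2869/232]
step 2: y = z − H·x̄ = [602/29]
step 2: S = H·P̄·Hᵀ + R = [6004/29]
step 2: K = P̄·Hᵀ·S⁻¹ = [-736/1501; -1125/6004]
step 2: x' = x̄ + K·y = [-3901/3002, 17215/12008]
step 2: P' = (I − K·H)·P̄ = [1472/1501 1125/3002; 1125/3002 61211/12008]

step 0: x' = [16/15, -59/30], P' = [14/15 7/15; 7/15 116/15]
step 1: x' = [-329/232, -577/232], P' = [229/232 85/232; 85/232 1149/232]
step 2: x' = [-3901/3002, 17215/12008], P' = [1472/1501 1125/3002; 1125/3002 61211/12008]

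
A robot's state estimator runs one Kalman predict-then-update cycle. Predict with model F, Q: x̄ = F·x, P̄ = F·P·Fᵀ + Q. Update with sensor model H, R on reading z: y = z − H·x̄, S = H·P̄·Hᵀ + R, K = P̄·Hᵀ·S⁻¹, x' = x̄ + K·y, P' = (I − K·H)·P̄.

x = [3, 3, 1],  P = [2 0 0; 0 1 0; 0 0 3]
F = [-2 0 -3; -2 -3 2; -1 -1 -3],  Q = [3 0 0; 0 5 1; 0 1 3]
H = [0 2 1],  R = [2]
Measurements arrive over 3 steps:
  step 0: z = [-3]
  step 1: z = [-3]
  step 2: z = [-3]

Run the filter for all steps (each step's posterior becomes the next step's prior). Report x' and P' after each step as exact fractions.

step 0: x' = [-827/131, 153/131, -763/131], P' = [4857/131 -1948/131 3918/131; -1948/131 1090/131 -2064/131; 3918/131 -2064/131 4154/131]
step 1: x' = [62509/3012, -19685/2008, 12617/753], P' = [6674089/9036 -517115/2008 1165562/2259; -517115/2008 368853/4016 -45929/251; 1165562/2259 -45929/251 828010/2259]
step 2: x' = [-1997506381/32969151, 615141763/32969151, -1329561767/32969151], P' = [119474343025/98907453 -40694662072/98907453 81790231544/98907453; -40694662072/98907453 14062232947/98907453 -28159900016/98907453; 81790231544/98907453 -28159900016/98907453 56588338606/98907453]

step 0: x̄ = F·x = [-9, -13, -9]
step 0: P̄ = F·P·Fᵀ + Q = [38 -10 31; -10 34 -10; 31 -10 33]
step 0: y = z − H·x̄ = [32]
step 0: S = H·P̄·Hᵀ + R = [131]
step 0: K = P̄·Hᵀ·S⁻¹ = [11/131; 58/131; 13/131]
step 0: x' = x̄ + K·y = [-827/131, 153/131, -763/131]
step 0: P' = (I − K·H)·P̄ = [4857/131 -1948/131 3918/131; -1948/131 1090/131 -2064/131; 3918/131 -2064/131 4154/131]
step 1: x̄ = F·x = [3943/131, -331/131, 2963/131]
step 1: P̄ = F·P·Fᵀ + Q = [104223/131 -27924/131 72274/131; -27924/131 16557/131 -20325/131; 72274/131 -20325/131 50954/131]
step 1: y = z − H·x̄ = [-2694/131]
step 1: S = H·P̄·Hᵀ + R = [36144/131]
step 1: K = P̄·Hᵀ·S⁻¹ = [8213/18072; 1421/4016; 644/2259]
step 1: x' = x̄ + K·y = [62509/3012, -19685/2008, 12617/753]
step 1: P' = (I − K·H)·P̄ = [6674089/9036 -517115/2008 1165562/2259; -517115/2008 368853/4016 -45929/251; 1165562/2259 -45929/251 828010/2259]
step 2: x̄ = F·x = [-138211/1506, 129001/6024, -368771/6024]
step 2: P̄ = F·P·Fᵀ + Q = [28119700/2259 -12694489/9036 75502403/9036; -12694489/9036 8312413/36144 -34341887/36144; 75502403/9036 -34341887/36144 202953061/36144]
step 2: y = z − H·x̄ = [30899/2008]
step 2: S = H·P̄·Hᵀ + R = [10989717/4016]
step 2: K = P̄·Hᵀ·S⁻¹ = [66817900/32969151; -5905687/32969151; 44756429/32969151]
step 2: x' = x̄ + K·y = [-1997506381/32969151, 615141763/32969151, -1329561767/32969151]
step 2: P' = (I − K·H)·P̄ = [119474343025/98907453 -40694662072/98907453 81790231544/98907453; -40694662072/98907453 14062232947/98907453 -28159900016/98907453; 81790231544/98907453 -28159900016/98907453 56588338606/98907453]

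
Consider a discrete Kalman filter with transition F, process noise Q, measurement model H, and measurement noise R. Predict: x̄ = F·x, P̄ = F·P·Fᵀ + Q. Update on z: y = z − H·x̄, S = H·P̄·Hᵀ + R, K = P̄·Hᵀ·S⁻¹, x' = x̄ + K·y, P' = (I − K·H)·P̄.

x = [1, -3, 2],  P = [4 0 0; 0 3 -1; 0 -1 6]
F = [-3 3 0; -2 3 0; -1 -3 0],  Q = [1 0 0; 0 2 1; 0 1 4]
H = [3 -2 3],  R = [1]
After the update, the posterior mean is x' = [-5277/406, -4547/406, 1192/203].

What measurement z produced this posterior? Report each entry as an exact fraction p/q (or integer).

z = [1]

x̄ = F·x = [-12, -11, 8]
P̄ = F·P·Fᵀ + Q = [64 51 -15; 51 45 -18; -15 -18 35]
S = H·P̄·Hᵀ + R = [406]
K = P̄·Hᵀ·S⁻¹ = [45/406; 9/406; 48/203]
x' − x̄ = [-405/406, -81/406, -432/203] = K·y
y = (KᵀK)⁻¹·Kᵀ·(x' − x̄) = [-9]
z = y + H·x̄ = [-9] + [10] = [1]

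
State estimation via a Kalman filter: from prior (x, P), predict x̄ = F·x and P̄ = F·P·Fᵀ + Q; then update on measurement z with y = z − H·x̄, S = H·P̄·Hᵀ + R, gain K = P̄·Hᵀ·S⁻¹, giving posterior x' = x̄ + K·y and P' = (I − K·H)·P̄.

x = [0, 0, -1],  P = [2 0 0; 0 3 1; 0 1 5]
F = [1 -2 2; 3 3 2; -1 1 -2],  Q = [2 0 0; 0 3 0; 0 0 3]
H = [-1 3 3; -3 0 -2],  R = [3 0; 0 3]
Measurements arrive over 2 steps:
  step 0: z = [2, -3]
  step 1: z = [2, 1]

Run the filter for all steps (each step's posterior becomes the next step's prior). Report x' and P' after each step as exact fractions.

step 0: x̄ = F·x = [-2, -2, 2]
step 0: P̄ = F·P·Fᵀ + Q = [28 10 -22; 10 80 -21; -22 -21 24]
step 0: y = z − H·x̄ = [0, -5]
step 0: S = H·P̄·Hᵀ + R = [661 130; 130 87]
step 0: K = P̄·Hᵀ·S⁻¹ = [-368/40607 -18120/40607; 12969/40607 -13778/40607; 51/5801 1124/5801]
step 0: x' = x̄ + K·y = [9386/40607, -12324/40607, 5982/5801]
step 0: P' = (I − K·H)·P̄ = [388644/40607 684966/40607 -79398/5801; 684966/40607 1248073/40607 -143826/5801; -79398/5801 -143826/5801 117411/5801]
step 1: x̄ = F·x = [16826/5801, 74934/40607, -105458/40607]
step 1: P̄ = F·P·Fᵀ + Q = [1691558/5801 -1649964/5801 -1133564/5801; -1649964/5801 11718354/40607 7764195/40607; -1133564/5801 7764195/40607 5480098/40607]
step 1: y = z − H·x̄ = [290568/40607, 183037/40607]
step 1: S = H·P̄·Hᵀ + R = [423412481/40607 115549328/40607; 115549328/40607 33390991/40607]
step 1: K = P̄·Hᵀ·S⁻¹ = [-1880196434/19368954641 -4893511050/19368954641; 3149224419/19368954641 193471002/19368954641; 2646970659/19368954641 -1709092024/19368954641]
step 1: x' = x̄ + K·y = [20668744700/19368954641, 59149147680/19368954641, -39065021422/19368954641]
step 1: P' = (I − K·H)·P̄ = [24780765750/19368954641 36210940866/19368954641 -29830882050/19368954641; 36210940866/19368954641 69826155843/19368954641 -54606617802/19368954641; -29830882050/19368954641 -54606617802/19368954641 47309961111/19368954641]

step 0: x' = [9386/40607, -12324/40607, 5982/5801], P' = [388644/40607 684966/40607 -79398/5801; 684966/40607 1248073/40607 -143826/5801; -79398/5801 -143826/5801 117411/5801]
step 1: x' = [20668744700/19368954641, 59149147680/19368954641, -39065021422/19368954641], P' = [24780765750/19368954641 36210940866/19368954641 -29830882050/19368954641; 36210940866/19368954641 69826155843/19368954641 -54606617802/19368954641; -29830882050/19368954641 -54606617802/19368954641 47309961111/19368954641]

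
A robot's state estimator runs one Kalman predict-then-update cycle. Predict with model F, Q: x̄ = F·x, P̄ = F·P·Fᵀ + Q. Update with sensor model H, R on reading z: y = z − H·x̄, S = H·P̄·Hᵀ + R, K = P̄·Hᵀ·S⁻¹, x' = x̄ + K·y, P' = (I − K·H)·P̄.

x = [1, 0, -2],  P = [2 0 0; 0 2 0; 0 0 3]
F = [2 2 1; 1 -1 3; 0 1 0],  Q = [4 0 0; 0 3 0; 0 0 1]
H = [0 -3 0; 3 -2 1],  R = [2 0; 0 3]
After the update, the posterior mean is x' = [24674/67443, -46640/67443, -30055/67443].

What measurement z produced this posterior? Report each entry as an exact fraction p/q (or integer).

x̄ = F·x = [0, -5, 0]
P̄ = F·P·Fᵀ + Q = [23 9 4; 9 34 -2; 4 -2 3]
S = H·P̄·Hᵀ + R = [308 129; 129 273]
K = P̄·Hᵀ·S⁻¹ = [-4822/22481 20423/67443; -7433/22481 -86/67443; -271/22481 5078/67443]
x' − x̄ = [24674/67443, 290575/67443, -30055/67443] = K·y
y = (KᵀK)⁻¹·Kᵀ·(x' − x̄) = [-13, -8]
z = y + H·x̄ = [-13, -8] + [15, 10] = [2, 2]

z = [2, 2]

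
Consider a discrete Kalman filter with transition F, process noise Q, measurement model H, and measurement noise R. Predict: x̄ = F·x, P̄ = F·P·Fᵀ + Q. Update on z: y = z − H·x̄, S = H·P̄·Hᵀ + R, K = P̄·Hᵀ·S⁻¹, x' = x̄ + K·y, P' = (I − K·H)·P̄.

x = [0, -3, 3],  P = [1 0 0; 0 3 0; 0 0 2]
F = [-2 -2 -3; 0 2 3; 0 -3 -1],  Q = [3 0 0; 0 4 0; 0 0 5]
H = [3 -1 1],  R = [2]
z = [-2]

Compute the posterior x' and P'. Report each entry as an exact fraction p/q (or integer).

x̄ = F·x = [-3, 3, 6]
P̄ = F·P·Fᵀ + Q = [37 -30 24; -30 34 -24; 24 -24 34]
y = z − H·x̄ = [4]
S = H·P̄·Hᵀ + R = [775]
K = P̄·Hᵀ·S⁻¹ = [33/155; -148/775; 26/155]
x' = x̄ + K·y = [-333/155, 1733/775, 1034/155]
P' = (I − K·H)·P̄ = [58/31 234/155 -114/31; 234/155 4446/775 128/155; -114/31 128/155 378/31]

x' = [-333/155, 1733/775, 1034/155]
P' = [58/31 234/155 -114/31; 234/155 4446/775 128/155; -114/31 128/155 378/31]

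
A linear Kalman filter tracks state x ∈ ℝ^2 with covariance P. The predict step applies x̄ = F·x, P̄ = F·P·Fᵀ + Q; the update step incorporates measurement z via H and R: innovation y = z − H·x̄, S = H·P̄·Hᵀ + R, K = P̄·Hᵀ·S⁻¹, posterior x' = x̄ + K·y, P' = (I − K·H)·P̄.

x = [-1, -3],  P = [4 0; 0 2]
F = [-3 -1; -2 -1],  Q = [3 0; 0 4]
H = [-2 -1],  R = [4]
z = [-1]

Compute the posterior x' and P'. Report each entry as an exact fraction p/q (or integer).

x̄ = F·x = [6, 5]
P̄ = F·P·Fᵀ + Q = [41 26; 26 22]
y = z − H·x̄ = [16]
S = H·P̄·Hᵀ + R = [294]
K = P̄·Hᵀ·S⁻¹ = [-18/49; -37/147]
x' = x̄ + K·y = [6/49, 143/147]
P' = (I − K·H)·P̄ = [65/49 -58/49; -58/49 496/147]

x' = [6/49, 143/147]
P' = [65/49 -58/49; -58/49 496/147]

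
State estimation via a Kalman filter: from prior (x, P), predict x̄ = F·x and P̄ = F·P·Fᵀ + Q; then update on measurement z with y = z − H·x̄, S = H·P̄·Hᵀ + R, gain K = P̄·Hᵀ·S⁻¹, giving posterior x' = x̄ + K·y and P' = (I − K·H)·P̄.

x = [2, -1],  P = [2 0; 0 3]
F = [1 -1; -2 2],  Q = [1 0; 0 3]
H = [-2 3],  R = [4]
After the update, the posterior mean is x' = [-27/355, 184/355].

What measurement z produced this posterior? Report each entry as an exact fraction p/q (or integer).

z = [2]

x̄ = F·x = [3, -6]
P̄ = F·P·Fᵀ + Q = [6 -10; -10 23]
S = H·P̄·Hᵀ + R = [355]
K = P̄·Hᵀ·S⁻¹ = [-42/355; 89/355]
x' − x̄ = [-1092/355, 2314/355] = K·y
y = (KᵀK)⁻¹·Kᵀ·(x' − x̄) = [26]
z = y + H·x̄ = [26] + [-24] = [2]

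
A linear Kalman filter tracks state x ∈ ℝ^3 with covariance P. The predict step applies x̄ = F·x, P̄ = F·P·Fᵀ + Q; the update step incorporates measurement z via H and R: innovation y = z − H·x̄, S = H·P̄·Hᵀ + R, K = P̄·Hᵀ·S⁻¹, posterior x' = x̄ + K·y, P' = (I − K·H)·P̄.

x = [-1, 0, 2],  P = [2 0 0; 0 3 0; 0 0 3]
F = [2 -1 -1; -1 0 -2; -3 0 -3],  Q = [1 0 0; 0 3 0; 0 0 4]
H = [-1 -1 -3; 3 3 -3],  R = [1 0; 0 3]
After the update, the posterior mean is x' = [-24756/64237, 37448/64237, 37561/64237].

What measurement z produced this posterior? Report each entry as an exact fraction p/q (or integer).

z = [-2, -1]

x̄ = F·x = [-4, -3, -3]
P̄ = F·P·Fᵀ + Q = [15 2 -3; 2 17 24; -3 24 49]
S = H·P̄·Hᵀ + R = [604 207; 207 390]
K = P̄·Hᵀ·S⁻¹ = [-5180/64237 12632/64237; -10795/64237 3259/64237; -16044/64237 -5320/64237]
x' − x̄ = [232192/64237, 230159/64237, 230272/64237] = K·y
y = (KᵀK)⁻¹·Kᵀ·(x' − x̄) = [-18, 11]
z = y + H·x̄ = [-18, 11] + [16, -12] = [-2, -1]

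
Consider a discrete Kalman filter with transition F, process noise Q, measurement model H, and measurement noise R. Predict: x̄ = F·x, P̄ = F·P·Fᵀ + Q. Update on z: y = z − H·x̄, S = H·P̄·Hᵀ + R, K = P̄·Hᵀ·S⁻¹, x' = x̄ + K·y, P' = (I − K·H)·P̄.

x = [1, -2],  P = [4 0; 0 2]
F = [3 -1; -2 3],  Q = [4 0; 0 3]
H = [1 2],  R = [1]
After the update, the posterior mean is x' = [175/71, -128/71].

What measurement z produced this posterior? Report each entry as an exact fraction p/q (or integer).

z = [-1]

x̄ = F·x = [5, -8]
P̄ = F·P·Fᵀ + Q = [42 -30; -30 37]
S = H·P̄·Hᵀ + R = [71]
K = P̄·Hᵀ·S⁻¹ = [-18/71; 44/71]
x' − x̄ = [-180/71, 440/71] = K·y
y = (KᵀK)⁻¹·Kᵀ·(x' − x̄) = [10]
z = y + H·x̄ = [10] + [-11] = [-1]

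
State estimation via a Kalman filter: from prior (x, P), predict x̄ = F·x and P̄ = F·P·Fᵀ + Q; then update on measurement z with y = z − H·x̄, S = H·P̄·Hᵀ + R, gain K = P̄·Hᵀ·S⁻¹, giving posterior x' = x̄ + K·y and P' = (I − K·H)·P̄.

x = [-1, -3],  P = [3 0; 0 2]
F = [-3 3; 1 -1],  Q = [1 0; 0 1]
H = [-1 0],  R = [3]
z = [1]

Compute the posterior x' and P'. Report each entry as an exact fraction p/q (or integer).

x' = [-64/49, 23/49]
P' = [138/49 -45/49; -45/49 69/49]

x̄ = F·x = [-6, 2]
P̄ = F·P·Fᵀ + Q = [46 -15; -15 6]
y = z − H·x̄ = [-5]
S = H·P̄·Hᵀ + R = [49]
K = P̄·Hᵀ·S⁻¹ = [-46/49; 15/49]
x' = x̄ + K·y = [-64/49, 23/49]
P' = (I − K·H)·P̄ = [138/49 -45/49; -45/49 69/49]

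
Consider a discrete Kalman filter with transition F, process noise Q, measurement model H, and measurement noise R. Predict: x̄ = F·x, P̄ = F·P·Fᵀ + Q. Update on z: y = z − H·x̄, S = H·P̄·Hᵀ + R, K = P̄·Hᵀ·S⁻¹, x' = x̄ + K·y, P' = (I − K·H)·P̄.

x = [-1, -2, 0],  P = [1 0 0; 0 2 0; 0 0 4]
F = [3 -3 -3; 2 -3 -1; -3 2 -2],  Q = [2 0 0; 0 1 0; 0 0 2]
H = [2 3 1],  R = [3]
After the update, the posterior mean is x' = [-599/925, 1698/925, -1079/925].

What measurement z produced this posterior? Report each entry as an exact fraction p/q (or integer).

z = [3]

x̄ = F·x = [3, 4, -1]
P̄ = F·P·Fᵀ + Q = [65 36 3; 36 27 -10; 3 -10 35]
S = H·P̄·Hᵀ + R = [925]
K = P̄·Hᵀ·S⁻¹ = [241/925; 143/925; 11/925]
x' − x̄ = [-3374/925, -2002/925, -154/925] = K·y
y = (KᵀK)⁻¹·Kᵀ·(x' − x̄) = [-14]
z = y + H·x̄ = [-14] + [17] = [3]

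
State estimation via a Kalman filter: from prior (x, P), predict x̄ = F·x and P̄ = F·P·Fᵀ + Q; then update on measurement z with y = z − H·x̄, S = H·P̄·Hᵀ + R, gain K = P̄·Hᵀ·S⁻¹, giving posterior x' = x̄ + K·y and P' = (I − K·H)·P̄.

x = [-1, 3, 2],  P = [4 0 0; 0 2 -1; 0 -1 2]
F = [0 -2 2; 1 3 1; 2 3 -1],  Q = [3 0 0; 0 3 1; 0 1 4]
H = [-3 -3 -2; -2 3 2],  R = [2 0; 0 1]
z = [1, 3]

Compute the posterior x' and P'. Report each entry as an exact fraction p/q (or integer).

x̄ = F·x = [-2, 10, 5]
P̄ = F·P·Fᵀ + Q = [27 -12 -24; -12 21 25; -24 25 46]
y = z − H·x̄ = [35, -41]
S = H·P̄·Hᵀ + R = [414 -427; -427 1118]
K = P̄·Hᵀ·S⁻¹ = [-55572/280523 -55851/280523; -27587/280523 23839/280523; -14405/280523 48445/280523]
x' = x̄ + K·y = [-216175/280523, 862286/280523, -1087805/280523]
P' = (I − K·H)·P̄ = [33399/280523 6267/280523 -3927/280523; 6267/280523 500841/280523 -733075/280523; -3927/280523 -733075/280523 1119908/280523]

x' = [-216175/280523, 862286/280523, -1087805/280523]
P' = [33399/280523 6267/280523 -3927/280523; 6267/280523 500841/280523 -733075/280523; -3927/280523 -733075/280523 1119908/280523]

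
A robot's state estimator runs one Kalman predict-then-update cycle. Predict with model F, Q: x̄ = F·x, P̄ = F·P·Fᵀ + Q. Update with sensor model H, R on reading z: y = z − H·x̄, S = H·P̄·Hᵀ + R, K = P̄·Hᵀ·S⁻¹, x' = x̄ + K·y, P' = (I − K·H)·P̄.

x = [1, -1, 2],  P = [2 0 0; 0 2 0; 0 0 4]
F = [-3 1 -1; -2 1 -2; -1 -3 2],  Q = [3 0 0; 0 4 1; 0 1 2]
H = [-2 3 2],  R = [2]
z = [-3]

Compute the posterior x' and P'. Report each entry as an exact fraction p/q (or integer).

x̄ = F·x = [-6, -7, 6]
P̄ = F·P·Fᵀ + Q = [27 22 -8; 22 30 -17; -8 -17 38]
y = z − H·x̄ = [-6]
S = H·P̄·Hᵀ + R = [128]
K = P̄·Hᵀ·S⁻¹ = [-1/32; 3/32; 41/128]
x' = x̄ + K·y = [-93/16, -121/16, 261/64]
P' = (I − K·H)·P̄ = [215/8 179/8 -215/32; 179/8 231/8 -667/32; -215/32 -667/32 3183/128]

x' = [-93/16, -121/16, 261/64]
P' = [215/8 179/8 -215/32; 179/8 231/8 -667/32; -215/32 -667/32 3183/128]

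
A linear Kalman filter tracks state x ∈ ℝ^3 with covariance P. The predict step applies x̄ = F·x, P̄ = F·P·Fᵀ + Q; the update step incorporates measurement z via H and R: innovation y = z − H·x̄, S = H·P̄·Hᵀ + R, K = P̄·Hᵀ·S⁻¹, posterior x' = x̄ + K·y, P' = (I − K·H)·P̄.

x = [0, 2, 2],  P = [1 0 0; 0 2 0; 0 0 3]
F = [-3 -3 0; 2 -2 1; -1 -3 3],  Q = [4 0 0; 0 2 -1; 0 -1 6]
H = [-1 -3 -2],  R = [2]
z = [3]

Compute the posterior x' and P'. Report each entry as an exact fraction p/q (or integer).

x' = [-3561/730, -623/730, 1611/730]
P' = [14349/730 -4083/730 -959/730; -4083/730 3761/730 -3507/730; -959/730 -3507/730 5919/730]

x̄ = F·x = [-6, -2, 0]
P̄ = F·P·Fᵀ + Q = [31 6 21; 6 17 18; 21 18 52]
y = z − H·x̄ = [-9]
S = H·P̄·Hᵀ + R = [730]
K = P̄·Hᵀ·S⁻¹ = [-91/730; -93/730; -179/730]
x' = x̄ + K·y = [-3561/730, -623/730, 1611/730]
P' = (I − K·H)·P̄ = [14349/730 -4083/730 -959/730; -4083/730 3761/730 -3507/730; -959/730 -3507/730 5919/730]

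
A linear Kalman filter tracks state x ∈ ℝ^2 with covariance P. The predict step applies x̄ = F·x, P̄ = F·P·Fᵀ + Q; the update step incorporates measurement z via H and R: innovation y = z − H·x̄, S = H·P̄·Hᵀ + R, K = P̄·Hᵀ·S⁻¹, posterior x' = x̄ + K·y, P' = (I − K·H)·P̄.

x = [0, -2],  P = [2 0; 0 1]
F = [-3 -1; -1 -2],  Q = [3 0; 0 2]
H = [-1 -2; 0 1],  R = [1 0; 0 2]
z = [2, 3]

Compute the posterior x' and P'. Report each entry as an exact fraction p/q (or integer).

x̄ = F·x = [2, 4]
P̄ = F·P·Fᵀ + Q = [22 8; 8 8]
y = z − H·x̄ = [12, -1]
S = H·P̄·Hᵀ + R = [87 -24; -24 10]
K = P̄·Hᵀ·S⁻¹ = [-94/147 -36/49; -8/49 20/49]
x' = x̄ + K·y = [-242/49, 80/49]
P' = (I − K·H)·P̄ = [526/147 -72/49; -72/49 40/49]

x' = [-242/49, 80/49]
P' = [526/147 -72/49; -72/49 40/49]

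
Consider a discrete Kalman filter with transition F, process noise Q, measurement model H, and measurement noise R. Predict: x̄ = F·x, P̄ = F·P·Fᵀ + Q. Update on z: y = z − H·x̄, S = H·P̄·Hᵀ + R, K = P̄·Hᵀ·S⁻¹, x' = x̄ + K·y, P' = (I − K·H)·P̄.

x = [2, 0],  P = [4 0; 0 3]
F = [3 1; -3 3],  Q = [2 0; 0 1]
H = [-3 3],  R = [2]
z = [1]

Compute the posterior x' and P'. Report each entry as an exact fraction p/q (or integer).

x' = [1050/1433, 1503/1433]
P' = [17137/1433 17001/1433; 17001/1433 17183/1433]

x̄ = F·x = [6, -6]
P̄ = F·P·Fᵀ + Q = [41 -27; -27 64]
y = z − H·x̄ = [37]
S = H·P̄·Hᵀ + R = [1433]
K = P̄·Hᵀ·S⁻¹ = [-204/1433; 273/1433]
x' = x̄ + K·y = [1050/1433, 1503/1433]
P' = (I − K·H)·P̄ = [17137/1433 17001/1433; 17001/1433 17183/1433]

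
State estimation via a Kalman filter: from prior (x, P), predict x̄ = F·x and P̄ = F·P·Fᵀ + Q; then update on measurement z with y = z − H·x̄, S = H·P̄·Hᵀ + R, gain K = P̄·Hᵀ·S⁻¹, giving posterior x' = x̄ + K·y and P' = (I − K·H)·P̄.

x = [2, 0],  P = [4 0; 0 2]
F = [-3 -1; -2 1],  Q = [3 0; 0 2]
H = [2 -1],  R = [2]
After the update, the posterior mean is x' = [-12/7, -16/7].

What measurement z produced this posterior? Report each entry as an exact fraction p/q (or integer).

x̄ = F·x = [-6, -4]
P̄ = F·P·Fᵀ + Q = [41 22; 22 20]
S = H·P̄·Hᵀ + R = [98]
K = P̄·Hᵀ·S⁻¹ = [30/49; 12/49]
x' − x̄ = [30/7, 12/7] = K·y
y = (KᵀK)⁻¹·Kᵀ·(x' − x̄) = [7]
z = y + H·x̄ = [7] + [-8] = [-1]

z = [-1]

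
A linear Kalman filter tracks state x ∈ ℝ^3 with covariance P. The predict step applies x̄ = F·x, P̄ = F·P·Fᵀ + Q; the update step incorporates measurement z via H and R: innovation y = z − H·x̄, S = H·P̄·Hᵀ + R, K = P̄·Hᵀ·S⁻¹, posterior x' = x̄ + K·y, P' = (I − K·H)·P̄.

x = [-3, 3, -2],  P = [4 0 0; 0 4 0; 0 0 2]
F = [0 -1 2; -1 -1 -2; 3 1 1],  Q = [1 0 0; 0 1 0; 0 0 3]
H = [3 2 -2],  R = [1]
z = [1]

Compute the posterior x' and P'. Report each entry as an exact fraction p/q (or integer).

x' = [-1704/239, 894/239, -1782/239]
P' = [5253/478 -1917/239 2015/239; -1917/239 2141/239 -750/239; 2015/239 -750/239 2305/239]

x̄ = F·x = [-7, 4, -8]
P̄ = F·P·Fᵀ + Q = [13 -4 0; -4 17 -20; 0 -20 45]
y = z − H·x̄ = [-2]
S = H·P̄·Hᵀ + R = [478]
K = P̄·Hᵀ·S⁻¹ = [31/478; 31/239; -65/239]
x' = x̄ + K·y = [-1704/239, 894/239, -1782/239]
P' = (I − K·H)·P̄ = [5253/478 -1917/239 2015/239; -1917/239 2141/239 -750/239; 2015/239 -750/239 2305/239]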